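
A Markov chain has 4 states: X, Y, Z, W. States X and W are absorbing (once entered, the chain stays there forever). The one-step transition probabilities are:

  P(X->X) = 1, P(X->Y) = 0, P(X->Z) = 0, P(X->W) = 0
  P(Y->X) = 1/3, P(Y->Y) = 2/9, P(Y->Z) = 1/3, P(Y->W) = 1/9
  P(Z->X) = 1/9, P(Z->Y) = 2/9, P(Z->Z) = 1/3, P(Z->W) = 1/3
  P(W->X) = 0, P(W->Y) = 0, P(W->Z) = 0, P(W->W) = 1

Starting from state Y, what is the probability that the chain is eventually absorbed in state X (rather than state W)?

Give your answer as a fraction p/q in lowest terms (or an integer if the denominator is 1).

Let a_i = P(absorbed in X | start in state i).
Boundary conditions: a_X = 1, a_W = 0.
For each transient state i, a_i = sum_j P(i->j) * a_j:
  a_Y = 1/3*a_X + 2/9*a_Y + 1/3*a_Z + 1/9*a_W
  a_Z = 1/9*a_X + 2/9*a_Y + 1/3*a_Z + 1/3*a_W

Substituting a_X = 1 and a_W = 0, rearrange to (I - Q) a = r where r[i] = P(i -> X):
  [7/9, -1/3] . (a_Y, a_Z) = 1/3
  [-2/9, 2/3] . (a_Y, a_Z) = 1/9

Solving yields:
  a_Y = 7/12
  a_Z = 13/36

Starting state is Y, so the absorption probability is a_Y = 7/12.

Answer: 7/12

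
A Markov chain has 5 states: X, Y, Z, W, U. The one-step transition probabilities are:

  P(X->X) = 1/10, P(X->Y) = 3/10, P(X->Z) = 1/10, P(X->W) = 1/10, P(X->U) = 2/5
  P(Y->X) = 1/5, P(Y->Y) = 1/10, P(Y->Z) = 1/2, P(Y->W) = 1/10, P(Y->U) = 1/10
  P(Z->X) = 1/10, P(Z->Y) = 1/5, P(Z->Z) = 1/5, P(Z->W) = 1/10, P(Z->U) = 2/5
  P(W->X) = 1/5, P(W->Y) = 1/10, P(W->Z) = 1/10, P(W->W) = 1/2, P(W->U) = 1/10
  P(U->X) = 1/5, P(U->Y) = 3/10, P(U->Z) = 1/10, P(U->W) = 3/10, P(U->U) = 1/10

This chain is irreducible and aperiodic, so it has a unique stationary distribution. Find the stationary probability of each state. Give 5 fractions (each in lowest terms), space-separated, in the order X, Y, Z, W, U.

Answer: 127/775 301/1550 153/775 183/775 323/1550

Derivation:
The stationary distribution satisfies pi = pi * P, i.e.:
  pi_X = 1/10*pi_X + 1/5*pi_Y + 1/10*pi_Z + 1/5*pi_W + 1/5*pi_U
  pi_Y = 3/10*pi_X + 1/10*pi_Y + 1/5*pi_Z + 1/10*pi_W + 3/10*pi_U
  pi_Z = 1/10*pi_X + 1/2*pi_Y + 1/5*pi_Z + 1/10*pi_W + 1/10*pi_U
  pi_W = 1/10*pi_X + 1/10*pi_Y + 1/10*pi_Z + 1/2*pi_W + 3/10*pi_U
  pi_U = 2/5*pi_X + 1/10*pi_Y + 2/5*pi_Z + 1/10*pi_W + 1/10*pi_U
with normalization: pi_X + pi_Y + pi_Z + pi_W + pi_U = 1.

Using the first 4 balance equations plus normalization, the linear system A*pi = b is:
  [-9/10, 1/5, 1/10, 1/5, 1/5] . pi = 0
  [3/10, -9/10, 1/5, 1/10, 3/10] . pi = 0
  [1/10, 1/2, -4/5, 1/10, 1/10] . pi = 0
  [1/10, 1/10, 1/10, -1/2, 3/10] . pi = 0
  [1, 1, 1, 1, 1] . pi = 1

Solving yields:
  pi_X = 127/775
  pi_Y = 301/1550
  pi_Z = 153/775
  pi_W = 183/775
  pi_U = 323/1550

Verification (pi * P):
  127/775*1/10 + 301/1550*1/5 + 153/775*1/10 + 183/775*1/5 + 323/1550*1/5 = 127/775 = pi_X  (ok)
  127/775*3/10 + 301/1550*1/10 + 153/775*1/5 + 183/775*1/10 + 323/1550*3/10 = 301/1550 = pi_Y  (ok)
  127/775*1/10 + 301/1550*1/2 + 153/775*1/5 + 183/775*1/10 + 323/1550*1/10 = 153/775 = pi_Z  (ok)
  127/775*1/10 + 301/1550*1/10 + 153/775*1/10 + 183/775*1/2 + 323/1550*3/10 = 183/775 = pi_W  (ok)
  127/775*2/5 + 301/1550*1/10 + 153/775*2/5 + 183/775*1/10 + 323/1550*1/10 = 323/1550 = pi_U  (ok)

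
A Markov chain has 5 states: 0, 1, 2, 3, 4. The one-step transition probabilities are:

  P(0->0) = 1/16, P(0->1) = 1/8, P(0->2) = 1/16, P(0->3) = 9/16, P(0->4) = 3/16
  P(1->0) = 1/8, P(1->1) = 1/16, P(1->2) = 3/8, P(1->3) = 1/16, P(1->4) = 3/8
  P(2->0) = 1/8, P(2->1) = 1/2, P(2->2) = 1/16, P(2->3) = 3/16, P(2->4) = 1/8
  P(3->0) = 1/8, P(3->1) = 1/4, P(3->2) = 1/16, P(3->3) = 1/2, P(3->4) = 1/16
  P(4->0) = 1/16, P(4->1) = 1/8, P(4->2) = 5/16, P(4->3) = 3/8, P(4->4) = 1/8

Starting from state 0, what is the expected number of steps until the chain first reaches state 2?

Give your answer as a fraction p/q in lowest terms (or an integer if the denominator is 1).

Answer: 81616/12559

Derivation:
Let h_i = expected steps to first reach 2 from state i.
Boundary: h_2 = 0.
First-step equations for the other states:
  h_0 = 1 + 1/16*h_0 + 1/8*h_1 + 1/16*h_2 + 9/16*h_3 + 3/16*h_4
  h_1 = 1 + 1/8*h_0 + 1/16*h_1 + 3/8*h_2 + 1/16*h_3 + 3/8*h_4
  h_3 = 1 + 1/8*h_0 + 1/4*h_1 + 1/16*h_2 + 1/2*h_3 + 1/16*h_4
  h_4 = 1 + 1/16*h_0 + 1/8*h_1 + 5/16*h_2 + 3/8*h_3 + 1/8*h_4

Substituting h_2 = 0 and rearranging gives the linear system (I - Q) h = 1:
  [15/16, -1/8, -9/16, -3/16] . (h_0, h_1, h_3, h_4) = 1
  [-1/8, 15/16, -1/16, -3/8] . (h_0, h_1, h_3, h_4) = 1
  [-1/8, -1/4, 1/2, -1/16] . (h_0, h_1, h_3, h_4) = 1
  [-1/16, -1/8, -3/8, 7/8] . (h_0, h_1, h_3, h_4) = 1

Solving yields:
  h_0 = 81616/12559
  h_1 = 54688/12559
  h_3 = 80688/12559
  h_4 = 62576/12559

Starting state is 0, so the expected hitting time is h_0 = 81616/12559.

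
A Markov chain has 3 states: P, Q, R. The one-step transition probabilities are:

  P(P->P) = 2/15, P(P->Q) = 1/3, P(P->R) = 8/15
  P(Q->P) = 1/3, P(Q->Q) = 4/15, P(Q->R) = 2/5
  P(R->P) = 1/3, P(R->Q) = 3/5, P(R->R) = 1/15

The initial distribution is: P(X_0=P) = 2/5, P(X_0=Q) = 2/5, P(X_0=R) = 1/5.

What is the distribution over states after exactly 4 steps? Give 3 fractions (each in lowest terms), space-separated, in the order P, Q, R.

Propagating the distribution step by step (d_{t+1} = d_t * P):
d_0 = (P=2/5, Q=2/5, R=1/5)
  d_1[P] = 2/5*2/15 + 2/5*1/3 + 1/5*1/3 = 19/75
  d_1[Q] = 2/5*1/3 + 2/5*4/15 + 1/5*3/5 = 9/25
  d_1[R] = 2/5*8/15 + 2/5*2/5 + 1/5*1/15 = 29/75
d_1 = (P=19/75, Q=9/25, R=29/75)
  d_2[P] = 19/75*2/15 + 9/25*1/3 + 29/75*1/3 = 106/375
  d_2[Q] = 19/75*1/3 + 9/25*4/15 + 29/75*3/5 = 464/1125
  d_2[R] = 19/75*8/15 + 9/25*2/5 + 29/75*1/15 = 343/1125
d_2 = (P=106/375, Q=464/1125, R=343/1125)
  d_3[P] = 106/375*2/15 + 464/1125*1/3 + 343/1125*1/3 = 173/625
  d_3[Q] = 106/375*1/3 + 464/1125*4/15 + 343/1125*3/5 = 6533/16875
  d_3[R] = 106/375*8/15 + 464/1125*2/5 + 343/1125*1/15 = 5671/16875
d_3 = (P=173/625, Q=6533/16875, R=5671/16875)
  d_4[P] = 173/625*2/15 + 6533/16875*1/3 + 5671/16875*1/3 = 2606/9375
  d_4[Q] = 173/625*1/3 + 6533/16875*4/15 + 5671/16875*3/5 = 100526/253125
  d_4[R] = 173/625*8/15 + 6533/16875*2/5 + 5671/16875*1/15 = 82237/253125
d_4 = (P=2606/9375, Q=100526/253125, R=82237/253125)

Answer: 2606/9375 100526/253125 82237/253125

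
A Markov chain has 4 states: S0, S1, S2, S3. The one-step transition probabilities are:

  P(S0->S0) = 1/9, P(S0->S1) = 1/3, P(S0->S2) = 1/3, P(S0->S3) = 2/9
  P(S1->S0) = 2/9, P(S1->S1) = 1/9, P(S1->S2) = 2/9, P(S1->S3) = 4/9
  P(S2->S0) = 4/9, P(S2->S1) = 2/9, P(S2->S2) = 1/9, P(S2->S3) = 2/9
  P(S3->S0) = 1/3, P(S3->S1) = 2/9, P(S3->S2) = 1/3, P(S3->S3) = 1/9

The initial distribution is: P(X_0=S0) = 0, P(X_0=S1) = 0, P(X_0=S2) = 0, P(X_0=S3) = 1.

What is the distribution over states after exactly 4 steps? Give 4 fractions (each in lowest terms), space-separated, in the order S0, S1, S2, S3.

Answer: 1810/6561 1492/6561 550/2187 1609/6561

Derivation:
Propagating the distribution step by step (d_{t+1} = d_t * P):
d_0 = (S0=0, S1=0, S2=0, S3=1)
  d_1[S0] = 0*1/9 + 0*2/9 + 0*4/9 + 1*1/3 = 1/3
  d_1[S1] = 0*1/3 + 0*1/9 + 0*2/9 + 1*2/9 = 2/9
  d_1[S2] = 0*1/3 + 0*2/9 + 0*1/9 + 1*1/3 = 1/3
  d_1[S3] = 0*2/9 + 0*4/9 + 0*2/9 + 1*1/9 = 1/9
d_1 = (S0=1/3, S1=2/9, S2=1/3, S3=1/9)
  d_2[S0] = 1/3*1/9 + 2/9*2/9 + 1/3*4/9 + 1/9*1/3 = 22/81
  d_2[S1] = 1/3*1/3 + 2/9*1/9 + 1/3*2/9 + 1/9*2/9 = 19/81
  d_2[S2] = 1/3*1/3 + 2/9*2/9 + 1/3*1/9 + 1/9*1/3 = 19/81
  d_2[S3] = 1/3*2/9 + 2/9*4/9 + 1/3*2/9 + 1/9*1/9 = 7/27
d_2 = (S0=22/81, S1=19/81, S2=19/81, S3=7/27)
  d_3[S0] = 22/81*1/9 + 19/81*2/9 + 19/81*4/9 + 7/27*1/3 = 199/729
  d_3[S1] = 22/81*1/3 + 19/81*1/9 + 19/81*2/9 + 7/27*2/9 = 55/243
  d_3[S2] = 22/81*1/3 + 19/81*2/9 + 19/81*1/9 + 7/27*1/3 = 62/243
  d_3[S3] = 22/81*2/9 + 19/81*4/9 + 19/81*2/9 + 7/27*1/9 = 179/729
d_3 = (S0=199/729, S1=55/243, S2=62/243, S3=179/729)
  d_4[S0] = 199/729*1/9 + 55/243*2/9 + 62/243*4/9 + 179/729*1/3 = 1810/6561
  d_4[S1] = 199/729*1/3 + 55/243*1/9 + 62/243*2/9 + 179/729*2/9 = 1492/6561
  d_4[S2] = 199/729*1/3 + 55/243*2/9 + 62/243*1/9 + 179/729*1/3 = 550/2187
  d_4[S3] = 199/729*2/9 + 55/243*4/9 + 62/243*2/9 + 179/729*1/9 = 1609/6561
d_4 = (S0=1810/6561, S1=1492/6561, S2=550/2187, S3=1609/6561)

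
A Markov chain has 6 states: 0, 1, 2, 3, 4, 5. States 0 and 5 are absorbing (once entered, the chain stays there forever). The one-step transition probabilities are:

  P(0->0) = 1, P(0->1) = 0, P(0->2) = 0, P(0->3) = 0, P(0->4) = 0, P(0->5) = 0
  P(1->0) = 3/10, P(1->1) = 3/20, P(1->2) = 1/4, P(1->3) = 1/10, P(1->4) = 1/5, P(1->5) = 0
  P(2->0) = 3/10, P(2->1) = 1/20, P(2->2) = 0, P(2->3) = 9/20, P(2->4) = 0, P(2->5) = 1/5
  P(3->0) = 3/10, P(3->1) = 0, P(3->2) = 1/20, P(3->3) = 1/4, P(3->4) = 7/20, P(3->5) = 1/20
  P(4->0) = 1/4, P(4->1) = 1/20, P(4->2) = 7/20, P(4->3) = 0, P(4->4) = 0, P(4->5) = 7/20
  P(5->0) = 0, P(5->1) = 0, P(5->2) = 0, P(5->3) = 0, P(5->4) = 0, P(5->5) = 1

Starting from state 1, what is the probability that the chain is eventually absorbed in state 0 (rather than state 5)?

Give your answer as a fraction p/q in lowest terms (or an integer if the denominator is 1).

Answer: 65129/87626

Derivation:
Let a_i = P(absorbed in 0 | start in state i).
Boundary conditions: a_0 = 1, a_5 = 0.
For each transient state i, a_i = sum_j P(i->j) * a_j:
  a_1 = 3/10*a_0 + 3/20*a_1 + 1/4*a_2 + 1/10*a_3 + 1/5*a_4 + 0*a_5
  a_2 = 3/10*a_0 + 1/20*a_1 + 0*a_2 + 9/20*a_3 + 0*a_4 + 1/5*a_5
  a_3 = 3/10*a_0 + 0*a_1 + 1/20*a_2 + 1/4*a_3 + 7/20*a_4 + 1/20*a_5
  a_4 = 1/4*a_0 + 1/20*a_1 + 7/20*a_2 + 0*a_3 + 0*a_4 + 7/20*a_5

Substituting a_0 = 1 and a_5 = 0, rearrange to (I - Q) a = r where r[i] = P(i -> 0):
  [17/20, -1/4, -1/10, -1/5] . (a_1, a_2, a_3, a_4) = 3/10
  [-1/20, 1, -9/20, 0] . (a_1, a_2, a_3, a_4) = 3/10
  [0, -1/20, 3/4, -7/20] . (a_1, a_2, a_3, a_4) = 3/10
  [-1/20, -7/20, 0, 1] . (a_1, a_2, a_3, a_4) = 1/4

Solving yields:
  a_1 = 65129/87626
  a_2 = 56443/87626
  a_3 = 59775/87626
  a_4 = 22459/43813

Starting state is 1, so the absorption probability is a_1 = 65129/87626.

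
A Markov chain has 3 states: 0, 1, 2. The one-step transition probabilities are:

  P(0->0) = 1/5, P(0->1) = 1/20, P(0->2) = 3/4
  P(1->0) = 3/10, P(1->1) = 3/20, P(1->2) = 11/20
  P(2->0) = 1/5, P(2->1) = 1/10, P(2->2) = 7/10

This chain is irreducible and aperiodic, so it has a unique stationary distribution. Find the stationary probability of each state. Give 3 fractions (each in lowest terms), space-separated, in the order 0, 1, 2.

The stationary distribution satisfies pi = pi * P, i.e.:
  pi_0 = 1/5*pi_0 + 3/10*pi_1 + 1/5*pi_2
  pi_1 = 1/20*pi_0 + 3/20*pi_1 + 1/10*pi_2
  pi_2 = 3/4*pi_0 + 11/20*pi_1 + 7/10*pi_2
with normalization: pi_0 + pi_1 + pi_2 = 1.

Using the first 2 balance equations plus normalization, the linear system A*pi = b is:
  [-4/5, 3/10, 1/5] . pi = 0
  [1/20, -17/20, 1/10] . pi = 0
  [1, 1, 1] . pi = 1

Solving yields:
  pi_0 = 40/191
  pi_1 = 18/191
  pi_2 = 133/191

Verification (pi * P):
  40/191*1/5 + 18/191*3/10 + 133/191*1/5 = 40/191 = pi_0  (ok)
  40/191*1/20 + 18/191*3/20 + 133/191*1/10 = 18/191 = pi_1  (ok)
  40/191*3/4 + 18/191*11/20 + 133/191*7/10 = 133/191 = pi_2  (ok)

Answer: 40/191 18/191 133/191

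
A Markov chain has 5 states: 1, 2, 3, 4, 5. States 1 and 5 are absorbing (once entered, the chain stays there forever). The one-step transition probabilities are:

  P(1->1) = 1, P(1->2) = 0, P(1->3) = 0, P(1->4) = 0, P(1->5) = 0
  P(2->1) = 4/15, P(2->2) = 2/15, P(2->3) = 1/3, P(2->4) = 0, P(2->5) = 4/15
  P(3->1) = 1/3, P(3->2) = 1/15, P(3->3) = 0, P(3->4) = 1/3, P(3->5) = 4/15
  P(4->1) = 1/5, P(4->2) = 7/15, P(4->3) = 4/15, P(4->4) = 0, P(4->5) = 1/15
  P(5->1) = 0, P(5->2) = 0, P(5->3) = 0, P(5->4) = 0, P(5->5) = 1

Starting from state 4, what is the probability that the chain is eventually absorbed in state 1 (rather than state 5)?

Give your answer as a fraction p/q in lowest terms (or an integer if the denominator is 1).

Let a_i = P(absorbed in 1 | start in state i).
Boundary conditions: a_1 = 1, a_5 = 0.
For each transient state i, a_i = sum_j P(i->j) * a_j:
  a_2 = 4/15*a_1 + 2/15*a_2 + 1/3*a_3 + 0*a_4 + 4/15*a_5
  a_3 = 1/3*a_1 + 1/15*a_2 + 0*a_3 + 1/3*a_4 + 4/15*a_5
  a_4 = 1/5*a_1 + 7/15*a_2 + 4/15*a_3 + 0*a_4 + 1/15*a_5

Substituting a_1 = 1 and a_5 = 0, rearrange to (I - Q) a = r where r[i] = P(i -> 1):
  [13/15, -1/3, 0] . (a_2, a_3, a_4) = 4/15
  [-1/15, 1, -1/3] . (a_2, a_3, a_4) = 1/3
  [-7/15, -4/15, 1] . (a_2, a_3, a_4) = 1/5

Solving yields:
  a_2 = 254/483
  a_3 = 274/483
  a_4 = 1441/2415

Starting state is 4, so the absorption probability is a_4 = 1441/2415.

Answer: 1441/2415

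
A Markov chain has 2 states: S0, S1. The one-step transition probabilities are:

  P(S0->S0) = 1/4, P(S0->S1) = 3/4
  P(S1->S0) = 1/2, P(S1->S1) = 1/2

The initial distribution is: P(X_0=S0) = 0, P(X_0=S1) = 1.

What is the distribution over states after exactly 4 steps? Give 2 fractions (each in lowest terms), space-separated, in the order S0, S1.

Propagating the distribution step by step (d_{t+1} = d_t * P):
d_0 = (S0=0, S1=1)
  d_1[S0] = 0*1/4 + 1*1/2 = 1/2
  d_1[S1] = 0*3/4 + 1*1/2 = 1/2
d_1 = (S0=1/2, S1=1/2)
  d_2[S0] = 1/2*1/4 + 1/2*1/2 = 3/8
  d_2[S1] = 1/2*3/4 + 1/2*1/2 = 5/8
d_2 = (S0=3/8, S1=5/8)
  d_3[S0] = 3/8*1/4 + 5/8*1/2 = 13/32
  d_3[S1] = 3/8*3/4 + 5/8*1/2 = 19/32
d_3 = (S0=13/32, S1=19/32)
  d_4[S0] = 13/32*1/4 + 19/32*1/2 = 51/128
  d_4[S1] = 13/32*3/4 + 19/32*1/2 = 77/128
d_4 = (S0=51/128, S1=77/128)

Answer: 51/128 77/128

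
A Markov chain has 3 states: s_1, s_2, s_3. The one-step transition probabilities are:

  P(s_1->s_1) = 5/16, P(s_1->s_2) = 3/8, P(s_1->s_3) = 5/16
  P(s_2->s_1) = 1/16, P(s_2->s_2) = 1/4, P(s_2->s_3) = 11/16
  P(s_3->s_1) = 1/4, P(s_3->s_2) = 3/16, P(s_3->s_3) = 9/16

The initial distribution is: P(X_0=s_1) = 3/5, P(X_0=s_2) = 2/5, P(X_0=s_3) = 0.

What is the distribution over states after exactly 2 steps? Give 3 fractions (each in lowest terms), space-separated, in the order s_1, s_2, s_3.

Answer: 259/1280 317/1280 11/20

Derivation:
Propagating the distribution step by step (d_{t+1} = d_t * P):
d_0 = (s_1=3/5, s_2=2/5, s_3=0)
  d_1[s_1] = 3/5*5/16 + 2/5*1/16 + 0*1/4 = 17/80
  d_1[s_2] = 3/5*3/8 + 2/5*1/4 + 0*3/16 = 13/40
  d_1[s_3] = 3/5*5/16 + 2/5*11/16 + 0*9/16 = 37/80
d_1 = (s_1=17/80, s_2=13/40, s_3=37/80)
  d_2[s_1] = 17/80*5/16 + 13/40*1/16 + 37/80*1/4 = 259/1280
  d_2[s_2] = 17/80*3/8 + 13/40*1/4 + 37/80*3/16 = 317/1280
  d_2[s_3] = 17/80*5/16 + 13/40*11/16 + 37/80*9/16 = 11/20
d_2 = (s_1=259/1280, s_2=317/1280, s_3=11/20)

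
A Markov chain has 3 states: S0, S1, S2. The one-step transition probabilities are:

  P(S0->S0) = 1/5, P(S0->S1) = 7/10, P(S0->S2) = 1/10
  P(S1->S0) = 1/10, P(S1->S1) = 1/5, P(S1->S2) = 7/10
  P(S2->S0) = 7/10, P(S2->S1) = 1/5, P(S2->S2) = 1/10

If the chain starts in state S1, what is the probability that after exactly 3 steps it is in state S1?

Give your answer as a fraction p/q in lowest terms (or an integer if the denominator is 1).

Answer: 93/200

Derivation:
Computing P^3 by repeated multiplication:
P^1 =
  S0: [1/5, 7/10, 1/10]
  S1: [1/10, 1/5, 7/10]
  S2: [7/10, 1/5, 1/10]
P^2 =
  S0: [9/50, 3/10, 13/25]
  S1: [53/100, 1/4, 11/50]
  S2: [23/100, 11/20, 11/50]
P^3 =
  S0: [43/100, 29/100, 7/25]
  S1: [57/200, 93/200, 1/4]
  S2: [51/200, 63/200, 43/100]

(P^3)[S1 -> S1] = 93/200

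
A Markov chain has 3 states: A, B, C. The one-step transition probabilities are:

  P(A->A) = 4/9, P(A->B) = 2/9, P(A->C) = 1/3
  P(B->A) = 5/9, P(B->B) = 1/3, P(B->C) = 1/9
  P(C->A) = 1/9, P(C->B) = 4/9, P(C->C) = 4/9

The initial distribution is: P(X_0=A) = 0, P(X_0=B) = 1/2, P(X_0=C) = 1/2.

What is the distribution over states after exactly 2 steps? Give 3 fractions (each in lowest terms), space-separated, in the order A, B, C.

Propagating the distribution step by step (d_{t+1} = d_t * P):
d_0 = (A=0, B=1/2, C=1/2)
  d_1[A] = 0*4/9 + 1/2*5/9 + 1/2*1/9 = 1/3
  d_1[B] = 0*2/9 + 1/2*1/3 + 1/2*4/9 = 7/18
  d_1[C] = 0*1/3 + 1/2*1/9 + 1/2*4/9 = 5/18
d_1 = (A=1/3, B=7/18, C=5/18)
  d_2[A] = 1/3*4/9 + 7/18*5/9 + 5/18*1/9 = 32/81
  d_2[B] = 1/3*2/9 + 7/18*1/3 + 5/18*4/9 = 53/162
  d_2[C] = 1/3*1/3 + 7/18*1/9 + 5/18*4/9 = 5/18
d_2 = (A=32/81, B=53/162, C=5/18)

Answer: 32/81 53/162 5/18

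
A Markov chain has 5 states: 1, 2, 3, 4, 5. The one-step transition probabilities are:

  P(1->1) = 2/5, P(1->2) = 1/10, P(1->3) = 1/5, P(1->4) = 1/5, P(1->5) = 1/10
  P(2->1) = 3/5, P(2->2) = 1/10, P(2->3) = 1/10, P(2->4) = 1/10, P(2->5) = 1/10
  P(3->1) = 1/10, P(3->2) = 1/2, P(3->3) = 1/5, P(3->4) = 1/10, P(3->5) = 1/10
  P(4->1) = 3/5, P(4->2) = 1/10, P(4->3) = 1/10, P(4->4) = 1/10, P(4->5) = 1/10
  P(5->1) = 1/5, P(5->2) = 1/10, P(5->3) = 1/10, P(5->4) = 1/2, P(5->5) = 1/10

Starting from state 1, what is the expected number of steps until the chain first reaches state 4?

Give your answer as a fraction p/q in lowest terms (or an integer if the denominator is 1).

Answer: 2600/509

Derivation:
Let h_i = expected steps to first reach 4 from state i.
Boundary: h_4 = 0.
First-step equations for the other states:
  h_1 = 1 + 2/5*h_1 + 1/10*h_2 + 1/5*h_3 + 1/5*h_4 + 1/10*h_5
  h_2 = 1 + 3/5*h_1 + 1/10*h_2 + 1/10*h_3 + 1/10*h_4 + 1/10*h_5
  h_3 = 1 + 1/10*h_1 + 1/2*h_2 + 1/5*h_3 + 1/10*h_4 + 1/10*h_5
  h_5 = 1 + 1/5*h_1 + 1/10*h_2 + 1/10*h_3 + 1/2*h_4 + 1/10*h_5

Substituting h_4 = 0 and rearranging gives the linear system (I - Q) h = 1:
  [3/5, -1/10, -1/5, -1/10] . (h_1, h_2, h_3, h_5) = 1
  [-3/5, 9/10, -1/10, -1/10] . (h_1, h_2, h_3, h_5) = 1
  [-1/10, -1/2, 4/5, -1/10] . (h_1, h_2, h_3, h_5) = 1
  [-1/5, -1/10, -1/10, 9/10] . (h_1, h_2, h_3, h_5) = 1

Solving yields:
  h_1 = 2600/509
  h_2 = 2825/509
  h_3 = 2950/509
  h_5 = 1785/509

Starting state is 1, so the expected hitting time is h_1 = 2600/509.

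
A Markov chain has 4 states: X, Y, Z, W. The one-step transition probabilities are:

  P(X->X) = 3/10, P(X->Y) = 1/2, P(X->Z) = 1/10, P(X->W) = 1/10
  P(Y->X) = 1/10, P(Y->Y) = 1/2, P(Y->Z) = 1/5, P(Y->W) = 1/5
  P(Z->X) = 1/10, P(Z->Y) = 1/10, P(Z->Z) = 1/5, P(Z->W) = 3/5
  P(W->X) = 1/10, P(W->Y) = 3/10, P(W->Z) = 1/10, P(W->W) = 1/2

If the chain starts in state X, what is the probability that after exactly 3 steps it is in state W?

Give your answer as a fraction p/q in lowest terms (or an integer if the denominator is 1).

Answer: 8/25

Derivation:
Computing P^3 by repeated multiplication:
P^1 =
  X: [3/10, 1/2, 1/10, 1/10]
  Y: [1/10, 1/2, 1/5, 1/5]
  Z: [1/10, 1/10, 1/5, 3/5]
  W: [1/10, 3/10, 1/10, 1/2]
P^2 =
  X: [4/25, 11/25, 4/25, 6/25]
  Y: [3/25, 19/50, 17/100, 33/100]
  Z: [3/25, 3/10, 13/100, 9/20]
  W: [3/25, 9/25, 7/50, 19/50]
P^3 =
  X: [33/250, 97/250, 4/25, 8/25]
  Y: [31/250, 183/500, 31/200, 71/200]
  Z: [31/250, 179/500, 143/1000, 3/8]
  W: [31/250, 46/125, 3/20, 179/500]

(P^3)[X -> W] = 8/25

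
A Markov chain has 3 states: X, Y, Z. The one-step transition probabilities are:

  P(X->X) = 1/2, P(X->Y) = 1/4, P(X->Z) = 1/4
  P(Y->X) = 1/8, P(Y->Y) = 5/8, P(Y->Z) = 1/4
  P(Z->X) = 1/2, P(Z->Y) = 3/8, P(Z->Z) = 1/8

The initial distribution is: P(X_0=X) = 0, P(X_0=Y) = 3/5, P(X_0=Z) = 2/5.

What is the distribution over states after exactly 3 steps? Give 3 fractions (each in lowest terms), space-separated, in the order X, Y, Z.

Answer: 827/2560 233/512 71/320

Derivation:
Propagating the distribution step by step (d_{t+1} = d_t * P):
d_0 = (X=0, Y=3/5, Z=2/5)
  d_1[X] = 0*1/2 + 3/5*1/8 + 2/5*1/2 = 11/40
  d_1[Y] = 0*1/4 + 3/5*5/8 + 2/5*3/8 = 21/40
  d_1[Z] = 0*1/4 + 3/5*1/4 + 2/5*1/8 = 1/5
d_1 = (X=11/40, Y=21/40, Z=1/5)
  d_2[X] = 11/40*1/2 + 21/40*1/8 + 1/5*1/2 = 97/320
  d_2[Y] = 11/40*1/4 + 21/40*5/8 + 1/5*3/8 = 151/320
  d_2[Z] = 11/40*1/4 + 21/40*1/4 + 1/5*1/8 = 9/40
d_2 = (X=97/320, Y=151/320, Z=9/40)
  d_3[X] = 97/320*1/2 + 151/320*1/8 + 9/40*1/2 = 827/2560
  d_3[Y] = 97/320*1/4 + 151/320*5/8 + 9/40*3/8 = 233/512
  d_3[Z] = 97/320*1/4 + 151/320*1/4 + 9/40*1/8 = 71/320
d_3 = (X=827/2560, Y=233/512, Z=71/320)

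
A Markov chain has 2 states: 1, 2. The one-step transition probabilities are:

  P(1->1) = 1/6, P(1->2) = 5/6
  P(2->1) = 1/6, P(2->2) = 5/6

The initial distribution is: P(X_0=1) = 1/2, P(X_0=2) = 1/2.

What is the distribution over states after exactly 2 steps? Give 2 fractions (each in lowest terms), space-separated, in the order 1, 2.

Propagating the distribution step by step (d_{t+1} = d_t * P):
d_0 = (1=1/2, 2=1/2)
  d_1[1] = 1/2*1/6 + 1/2*1/6 = 1/6
  d_1[2] = 1/2*5/6 + 1/2*5/6 = 5/6
d_1 = (1=1/6, 2=5/6)
  d_2[1] = 1/6*1/6 + 5/6*1/6 = 1/6
  d_2[2] = 1/6*5/6 + 5/6*5/6 = 5/6
d_2 = (1=1/6, 2=5/6)

Answer: 1/6 5/6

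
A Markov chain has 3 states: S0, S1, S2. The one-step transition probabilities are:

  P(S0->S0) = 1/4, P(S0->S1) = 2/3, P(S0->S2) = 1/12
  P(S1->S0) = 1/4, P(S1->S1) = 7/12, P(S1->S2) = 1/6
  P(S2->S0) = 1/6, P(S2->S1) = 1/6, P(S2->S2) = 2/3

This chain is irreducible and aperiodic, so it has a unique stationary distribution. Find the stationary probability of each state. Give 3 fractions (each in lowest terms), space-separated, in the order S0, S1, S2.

Answer: 16/71 34/71 21/71

Derivation:
The stationary distribution satisfies pi = pi * P, i.e.:
  pi_S0 = 1/4*pi_S0 + 1/4*pi_S1 + 1/6*pi_S2
  pi_S1 = 2/3*pi_S0 + 7/12*pi_S1 + 1/6*pi_S2
  pi_S2 = 1/12*pi_S0 + 1/6*pi_S1 + 2/3*pi_S2
with normalization: pi_S0 + pi_S1 + pi_S2 = 1.

Using the first 2 balance equations plus normalization, the linear system A*pi = b is:
  [-3/4, 1/4, 1/6] . pi = 0
  [2/3, -5/12, 1/6] . pi = 0
  [1, 1, 1] . pi = 1

Solving yields:
  pi_S0 = 16/71
  pi_S1 = 34/71
  pi_S2 = 21/71

Verification (pi * P):
  16/71*1/4 + 34/71*1/4 + 21/71*1/6 = 16/71 = pi_S0  (ok)
  16/71*2/3 + 34/71*7/12 + 21/71*1/6 = 34/71 = pi_S1  (ok)
  16/71*1/12 + 34/71*1/6 + 21/71*2/3 = 21/71 = pi_S2  (ok)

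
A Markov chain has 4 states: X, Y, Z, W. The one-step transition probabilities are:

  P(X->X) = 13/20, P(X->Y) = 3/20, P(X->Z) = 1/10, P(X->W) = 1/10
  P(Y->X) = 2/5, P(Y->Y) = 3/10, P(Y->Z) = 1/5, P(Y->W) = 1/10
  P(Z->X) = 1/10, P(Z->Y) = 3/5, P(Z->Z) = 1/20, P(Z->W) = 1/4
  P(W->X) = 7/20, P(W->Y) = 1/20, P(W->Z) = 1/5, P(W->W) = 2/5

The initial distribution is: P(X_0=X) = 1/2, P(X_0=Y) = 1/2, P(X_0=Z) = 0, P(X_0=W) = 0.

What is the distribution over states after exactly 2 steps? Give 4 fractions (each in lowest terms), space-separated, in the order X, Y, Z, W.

Answer: 77/160 193/800 1/8 61/400

Derivation:
Propagating the distribution step by step (d_{t+1} = d_t * P):
d_0 = (X=1/2, Y=1/2, Z=0, W=0)
  d_1[X] = 1/2*13/20 + 1/2*2/5 + 0*1/10 + 0*7/20 = 21/40
  d_1[Y] = 1/2*3/20 + 1/2*3/10 + 0*3/5 + 0*1/20 = 9/40
  d_1[Z] = 1/2*1/10 + 1/2*1/5 + 0*1/20 + 0*1/5 = 3/20
  d_1[W] = 1/2*1/10 + 1/2*1/10 + 0*1/4 + 0*2/5 = 1/10
d_1 = (X=21/40, Y=9/40, Z=3/20, W=1/10)
  d_2[X] = 21/40*13/20 + 9/40*2/5 + 3/20*1/10 + 1/10*7/20 = 77/160
  d_2[Y] = 21/40*3/20 + 9/40*3/10 + 3/20*3/5 + 1/10*1/20 = 193/800
  d_2[Z] = 21/40*1/10 + 9/40*1/5 + 3/20*1/20 + 1/10*1/5 = 1/8
  d_2[W] = 21/40*1/10 + 9/40*1/10 + 3/20*1/4 + 1/10*2/5 = 61/400
d_2 = (X=77/160, Y=193/800, Z=1/8, W=61/400)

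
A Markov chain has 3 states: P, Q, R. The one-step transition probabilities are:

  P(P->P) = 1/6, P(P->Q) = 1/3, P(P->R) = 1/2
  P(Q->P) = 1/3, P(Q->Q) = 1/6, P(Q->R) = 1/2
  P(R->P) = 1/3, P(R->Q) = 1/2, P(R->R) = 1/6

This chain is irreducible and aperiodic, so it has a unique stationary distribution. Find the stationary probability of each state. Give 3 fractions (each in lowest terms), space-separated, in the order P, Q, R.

The stationary distribution satisfies pi = pi * P, i.e.:
  pi_P = 1/6*pi_P + 1/3*pi_Q + 1/3*pi_R
  pi_Q = 1/3*pi_P + 1/6*pi_Q + 1/2*pi_R
  pi_R = 1/2*pi_P + 1/2*pi_Q + 1/6*pi_R
with normalization: pi_P + pi_Q + pi_R = 1.

Using the first 2 balance equations plus normalization, the linear system A*pi = b is:
  [-5/6, 1/3, 1/3] . pi = 0
  [1/3, -5/6, 1/2] . pi = 0
  [1, 1, 1] . pi = 1

Solving yields:
  pi_P = 2/7
  pi_Q = 19/56
  pi_R = 3/8

Verification (pi * P):
  2/7*1/6 + 19/56*1/3 + 3/8*1/3 = 2/7 = pi_P  (ok)
  2/7*1/3 + 19/56*1/6 + 3/8*1/2 = 19/56 = pi_Q  (ok)
  2/7*1/2 + 19/56*1/2 + 3/8*1/6 = 3/8 = pi_R  (ok)

Answer: 2/7 19/56 3/8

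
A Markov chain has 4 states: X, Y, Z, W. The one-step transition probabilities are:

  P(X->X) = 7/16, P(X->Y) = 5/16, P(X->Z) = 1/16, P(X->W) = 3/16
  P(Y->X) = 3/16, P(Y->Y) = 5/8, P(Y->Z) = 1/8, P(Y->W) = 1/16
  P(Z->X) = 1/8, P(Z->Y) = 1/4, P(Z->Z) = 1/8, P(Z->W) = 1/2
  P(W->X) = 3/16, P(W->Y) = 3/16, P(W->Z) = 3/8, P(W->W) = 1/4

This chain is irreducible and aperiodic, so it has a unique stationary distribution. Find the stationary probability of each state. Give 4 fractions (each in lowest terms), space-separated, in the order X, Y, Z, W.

The stationary distribution satisfies pi = pi * P, i.e.:
  pi_X = 7/16*pi_X + 3/16*pi_Y + 1/8*pi_Z + 3/16*pi_W
  pi_Y = 5/16*pi_X + 5/8*pi_Y + 1/4*pi_Z + 3/16*pi_W
  pi_Z = 1/16*pi_X + 1/8*pi_Y + 1/8*pi_Z + 3/8*pi_W
  pi_W = 3/16*pi_X + 1/16*pi_Y + 1/2*pi_Z + 1/4*pi_W
with normalization: pi_X + pi_Y + pi_Z + pi_W = 1.

Using the first 3 balance equations plus normalization, the linear system A*pi = b is:
  [-9/16, 3/16, 1/8, 3/16] . pi = 0
  [5/16, -3/8, 1/4, 3/16] . pi = 0
  [1/16, 1/8, -7/8, 3/8] . pi = 0
  [1, 1, 1, 1] . pi = 1

Solving yields:
  pi_X = 102/431
  pi_Y = 174/431
  pi_Z = 69/431
  pi_W = 86/431

Verification (pi * P):
  102/431*7/16 + 174/431*3/16 + 69/431*1/8 + 86/431*3/16 = 102/431 = pi_X  (ok)
  102/431*5/16 + 174/431*5/8 + 69/431*1/4 + 86/431*3/16 = 174/431 = pi_Y  (ok)
  102/431*1/16 + 174/431*1/8 + 69/431*1/8 + 86/431*3/8 = 69/431 = pi_Z  (ok)
  102/431*3/16 + 174/431*1/16 + 69/431*1/2 + 86/431*1/4 = 86/431 = pi_W  (ok)

Answer: 102/431 174/431 69/431 86/431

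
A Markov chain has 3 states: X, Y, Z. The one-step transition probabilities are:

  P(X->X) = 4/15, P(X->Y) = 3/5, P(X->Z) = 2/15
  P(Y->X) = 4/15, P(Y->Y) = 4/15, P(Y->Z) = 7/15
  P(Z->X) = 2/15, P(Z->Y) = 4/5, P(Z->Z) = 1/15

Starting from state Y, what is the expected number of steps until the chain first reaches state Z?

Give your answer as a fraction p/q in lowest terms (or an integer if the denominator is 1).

Answer: 45/17

Derivation:
Let h_i = expected steps to first reach Z from state i.
Boundary: h_Z = 0.
First-step equations for the other states:
  h_X = 1 + 4/15*h_X + 3/5*h_Y + 2/15*h_Z
  h_Y = 1 + 4/15*h_X + 4/15*h_Y + 7/15*h_Z

Substituting h_Z = 0 and rearranging gives the linear system (I - Q) h = 1:
  [11/15, -3/5] . (h_X, h_Y) = 1
  [-4/15, 11/15] . (h_X, h_Y) = 1

Solving yields:
  h_X = 60/17
  h_Y = 45/17

Starting state is Y, so the expected hitting time is h_Y = 45/17.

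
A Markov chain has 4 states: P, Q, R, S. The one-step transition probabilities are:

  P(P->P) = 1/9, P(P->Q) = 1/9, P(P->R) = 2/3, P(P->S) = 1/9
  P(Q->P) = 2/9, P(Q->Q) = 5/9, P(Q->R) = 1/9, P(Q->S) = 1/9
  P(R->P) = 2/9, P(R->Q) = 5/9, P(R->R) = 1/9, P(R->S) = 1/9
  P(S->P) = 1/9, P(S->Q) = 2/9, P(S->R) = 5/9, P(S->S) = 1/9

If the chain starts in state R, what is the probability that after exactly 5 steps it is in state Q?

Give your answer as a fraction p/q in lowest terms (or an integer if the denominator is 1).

Computing P^5 by repeated multiplication:
P^1 =
  P: [1/9, 1/9, 2/3, 1/9]
  Q: [2/9, 5/9, 1/9, 1/9]
  R: [2/9, 5/9, 1/9, 1/9]
  S: [1/9, 2/9, 5/9, 1/9]
P^2 =
  P: [16/81, 38/81, 2/9, 1/9]
  Q: [5/27, 34/81, 23/81, 1/9]
  R: [5/27, 34/81, 23/81, 1/9]
  S: [16/81, 38/81, 2/9, 1/9]
P^3 =
  P: [137/729, 314/729, 197/729, 1/9]
  Q: [46/243, 106/243, 64/243, 1/9]
  R: [46/243, 106/243, 64/243, 1/9]
  S: [137/729, 314/729, 197/729, 1/9]
P^4 =
  P: [1240/6561, 2854/6561, 1738/6561, 1/9]
  Q: [413/2187, 950/2187, 581/2187, 1/9]
  R: [413/2187, 950/2187, 581/2187, 1/9]
  S: [1240/6561, 2854/6561, 1738/6561, 1/9]
P^5 =
  P: [11153/59049, 25658/59049, 15677/59049, 1/9]
  Q: [3718/19683, 8554/19683, 5224/19683, 1/9]
  R: [3718/19683, 8554/19683, 5224/19683, 1/9]
  S: [11153/59049, 25658/59049, 15677/59049, 1/9]

(P^5)[R -> Q] = 8554/19683

Answer: 8554/19683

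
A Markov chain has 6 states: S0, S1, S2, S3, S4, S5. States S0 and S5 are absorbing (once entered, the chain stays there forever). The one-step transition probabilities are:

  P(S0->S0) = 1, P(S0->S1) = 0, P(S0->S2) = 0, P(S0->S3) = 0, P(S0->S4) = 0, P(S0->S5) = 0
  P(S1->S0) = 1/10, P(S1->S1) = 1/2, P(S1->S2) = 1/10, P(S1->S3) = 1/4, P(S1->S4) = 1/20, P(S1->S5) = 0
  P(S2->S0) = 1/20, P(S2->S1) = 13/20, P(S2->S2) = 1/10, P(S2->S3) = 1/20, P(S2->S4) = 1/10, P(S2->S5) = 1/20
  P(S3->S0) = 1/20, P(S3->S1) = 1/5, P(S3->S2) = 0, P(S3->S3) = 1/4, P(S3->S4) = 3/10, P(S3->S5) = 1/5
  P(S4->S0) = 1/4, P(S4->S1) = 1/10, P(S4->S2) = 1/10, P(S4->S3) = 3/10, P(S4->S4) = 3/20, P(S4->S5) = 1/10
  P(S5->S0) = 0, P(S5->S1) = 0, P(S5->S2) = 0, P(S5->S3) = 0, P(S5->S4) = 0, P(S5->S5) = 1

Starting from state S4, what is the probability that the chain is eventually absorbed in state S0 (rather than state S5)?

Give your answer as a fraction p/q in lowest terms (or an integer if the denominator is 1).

Let a_i = P(absorbed in S0 | start in state i).
Boundary conditions: a_S0 = 1, a_S5 = 0.
For each transient state i, a_i = sum_j P(i->j) * a_j:
  a_S1 = 1/10*a_S0 + 1/2*a_S1 + 1/10*a_S2 + 1/4*a_S3 + 1/20*a_S4 + 0*a_S5
  a_S2 = 1/20*a_S0 + 13/20*a_S1 + 1/10*a_S2 + 1/20*a_S3 + 1/10*a_S4 + 1/20*a_S5
  a_S3 = 1/20*a_S0 + 1/5*a_S1 + 0*a_S2 + 1/4*a_S3 + 3/10*a_S4 + 1/5*a_S5
  a_S4 = 1/4*a_S0 + 1/10*a_S1 + 1/10*a_S2 + 3/10*a_S3 + 3/20*a_S4 + 1/10*a_S5

Substituting a_S0 = 1 and a_S5 = 0, rearrange to (I - Q) a = r where r[i] = P(i -> S0):
  [1/2, -1/10, -1/4, -1/20] . (a_S1, a_S2, a_S3, a_S4) = 1/10
  [-13/20, 9/10, -1/20, -1/10] . (a_S1, a_S2, a_S3, a_S4) = 1/20
  [-1/5, 0, 3/4, -3/10] . (a_S1, a_S2, a_S3, a_S4) = 1/20
  [-1/10, -1/10, -3/10, 17/20] . (a_S1, a_S2, a_S3, a_S4) = 1/4

Solving yields:
  a_S1 = 3589/5840
  a_S2 = 6921/11680
  a_S3 = 1377/2920
  a_S4 = 3519/5840

Starting state is S4, so the absorption probability is a_S4 = 3519/5840.

Answer: 3519/5840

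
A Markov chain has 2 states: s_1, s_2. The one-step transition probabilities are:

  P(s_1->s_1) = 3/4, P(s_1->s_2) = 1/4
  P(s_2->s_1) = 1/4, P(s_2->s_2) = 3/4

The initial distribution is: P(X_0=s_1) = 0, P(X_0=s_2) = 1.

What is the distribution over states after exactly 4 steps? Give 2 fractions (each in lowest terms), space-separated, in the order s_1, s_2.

Propagating the distribution step by step (d_{t+1} = d_t * P):
d_0 = (s_1=0, s_2=1)
  d_1[s_1] = 0*3/4 + 1*1/4 = 1/4
  d_1[s_2] = 0*1/4 + 1*3/4 = 3/4
d_1 = (s_1=1/4, s_2=3/4)
  d_2[s_1] = 1/4*3/4 + 3/4*1/4 = 3/8
  d_2[s_2] = 1/4*1/4 + 3/4*3/4 = 5/8
d_2 = (s_1=3/8, s_2=5/8)
  d_3[s_1] = 3/8*3/4 + 5/8*1/4 = 7/16
  d_3[s_2] = 3/8*1/4 + 5/8*3/4 = 9/16
d_3 = (s_1=7/16, s_2=9/16)
  d_4[s_1] = 7/16*3/4 + 9/16*1/4 = 15/32
  d_4[s_2] = 7/16*1/4 + 9/16*3/4 = 17/32
d_4 = (s_1=15/32, s_2=17/32)

Answer: 15/32 17/32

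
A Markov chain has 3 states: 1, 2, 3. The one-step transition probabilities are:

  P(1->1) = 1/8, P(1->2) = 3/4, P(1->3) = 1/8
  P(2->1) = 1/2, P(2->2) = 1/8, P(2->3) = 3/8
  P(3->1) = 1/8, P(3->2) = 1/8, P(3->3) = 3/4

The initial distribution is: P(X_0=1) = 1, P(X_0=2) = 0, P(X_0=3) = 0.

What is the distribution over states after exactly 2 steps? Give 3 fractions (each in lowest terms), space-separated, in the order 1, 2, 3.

Answer: 13/32 13/64 25/64

Derivation:
Propagating the distribution step by step (d_{t+1} = d_t * P):
d_0 = (1=1, 2=0, 3=0)
  d_1[1] = 1*1/8 + 0*1/2 + 0*1/8 = 1/8
  d_1[2] = 1*3/4 + 0*1/8 + 0*1/8 = 3/4
  d_1[3] = 1*1/8 + 0*3/8 + 0*3/4 = 1/8
d_1 = (1=1/8, 2=3/4, 3=1/8)
  d_2[1] = 1/8*1/8 + 3/4*1/2 + 1/8*1/8 = 13/32
  d_2[2] = 1/8*3/4 + 3/4*1/8 + 1/8*1/8 = 13/64
  d_2[3] = 1/8*1/8 + 3/4*3/8 + 1/8*3/4 = 25/64
d_2 = (1=13/32, 2=13/64, 3=25/64)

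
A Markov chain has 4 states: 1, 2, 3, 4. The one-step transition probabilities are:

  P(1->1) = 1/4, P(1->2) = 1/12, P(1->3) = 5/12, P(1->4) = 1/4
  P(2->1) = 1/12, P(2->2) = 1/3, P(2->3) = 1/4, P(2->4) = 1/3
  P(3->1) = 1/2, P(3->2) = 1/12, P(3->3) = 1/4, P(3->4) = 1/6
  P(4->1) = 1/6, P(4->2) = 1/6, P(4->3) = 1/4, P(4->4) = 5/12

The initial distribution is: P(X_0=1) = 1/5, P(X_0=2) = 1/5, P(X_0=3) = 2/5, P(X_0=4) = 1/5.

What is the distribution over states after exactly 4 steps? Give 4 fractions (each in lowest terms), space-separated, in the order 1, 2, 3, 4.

Propagating the distribution step by step (d_{t+1} = d_t * P):
d_0 = (1=1/5, 2=1/5, 3=2/5, 4=1/5)
  d_1[1] = 1/5*1/4 + 1/5*1/12 + 2/5*1/2 + 1/5*1/6 = 3/10
  d_1[2] = 1/5*1/12 + 1/5*1/3 + 2/5*1/12 + 1/5*1/6 = 3/20
  d_1[3] = 1/5*5/12 + 1/5*1/4 + 2/5*1/4 + 1/5*1/4 = 17/60
  d_1[4] = 1/5*1/4 + 1/5*1/3 + 2/5*1/6 + 1/5*5/12 = 4/15
d_1 = (1=3/10, 2=3/20, 3=17/60, 4=4/15)
  d_2[1] = 3/10*1/4 + 3/20*1/12 + 17/60*1/2 + 4/15*1/6 = 197/720
  d_2[2] = 3/10*1/12 + 3/20*1/3 + 17/60*1/12 + 4/15*1/6 = 103/720
  d_2[3] = 3/10*5/12 + 3/20*1/4 + 17/60*1/4 + 4/15*1/4 = 3/10
  d_2[4] = 3/10*1/4 + 3/20*1/3 + 17/60*1/6 + 4/15*5/12 = 17/60
d_2 = (1=197/720, 2=103/720, 3=3/10, 4=17/60)
  d_3[1] = 197/720*1/4 + 103/720*1/12 + 3/10*1/2 + 17/60*1/6 = 1199/4320
  d_3[2] = 197/720*1/12 + 103/720*1/3 + 3/10*1/12 + 17/60*1/6 = 137/960
  d_3[3] = 197/720*5/12 + 103/720*1/4 + 3/10*1/4 + 17/60*1/4 = 1277/4320
  d_3[4] = 197/720*1/4 + 103/720*1/3 + 3/10*1/6 + 17/60*5/12 = 491/1728
d_3 = (1=1199/4320, 2=137/960, 3=1277/4320, 4=491/1728)
  d_4[1] = 1199/4320*1/4 + 137/960*1/12 + 1277/4320*1/2 + 491/1728*1/6 = 28661/103680
  d_4[2] = 1199/4320*1/12 + 137/960*1/3 + 1277/4320*1/12 + 491/1728*1/6 = 7397/51840
  d_4[3] = 1199/4320*5/12 + 137/960*1/4 + 1277/4320*1/4 + 491/1728*1/4 = 7679/25920
  d_4[4] = 1199/4320*1/4 + 137/960*1/3 + 1277/4320*1/6 + 491/1728*5/12 = 29509/103680
d_4 = (1=28661/103680, 2=7397/51840, 3=7679/25920, 4=29509/103680)

Answer: 28661/103680 7397/51840 7679/25920 29509/103680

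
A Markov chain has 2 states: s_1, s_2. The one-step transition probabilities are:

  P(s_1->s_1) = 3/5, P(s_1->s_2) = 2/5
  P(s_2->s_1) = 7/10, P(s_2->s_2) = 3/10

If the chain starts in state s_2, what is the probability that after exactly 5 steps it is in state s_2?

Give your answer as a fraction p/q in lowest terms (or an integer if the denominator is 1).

Answer: 36363/100000

Derivation:
Computing P^5 by repeated multiplication:
P^1 =
  s_1: [3/5, 2/5]
  s_2: [7/10, 3/10]
P^2 =
  s_1: [16/25, 9/25]
  s_2: [63/100, 37/100]
P^3 =
  s_1: [159/250, 91/250]
  s_2: [637/1000, 363/1000]
P^4 =
  s_1: [1591/2500, 909/2500]
  s_2: [6363/10000, 3637/10000]
P^5 =
  s_1: [15909/25000, 9091/25000]
  s_2: [63637/100000, 36363/100000]

(P^5)[s_2 -> s_2] = 36363/100000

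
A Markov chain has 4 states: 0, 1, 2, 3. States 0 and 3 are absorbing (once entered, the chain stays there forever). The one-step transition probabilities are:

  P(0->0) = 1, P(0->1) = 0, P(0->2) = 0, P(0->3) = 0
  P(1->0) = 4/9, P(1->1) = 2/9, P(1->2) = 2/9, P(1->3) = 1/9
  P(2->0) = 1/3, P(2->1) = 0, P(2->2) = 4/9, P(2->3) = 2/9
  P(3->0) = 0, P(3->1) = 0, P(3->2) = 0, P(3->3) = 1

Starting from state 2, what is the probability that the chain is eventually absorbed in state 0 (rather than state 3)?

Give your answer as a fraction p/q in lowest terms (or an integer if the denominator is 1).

Let a_i = P(absorbed in 0 | start in state i).
Boundary conditions: a_0 = 1, a_3 = 0.
For each transient state i, a_i = sum_j P(i->j) * a_j:
  a_1 = 4/9*a_0 + 2/9*a_1 + 2/9*a_2 + 1/9*a_3
  a_2 = 1/3*a_0 + 0*a_1 + 4/9*a_2 + 2/9*a_3

Substituting a_0 = 1 and a_3 = 0, rearrange to (I - Q) a = r where r[i] = P(i -> 0):
  [7/9, -2/9] . (a_1, a_2) = 4/9
  [0, 5/9] . (a_1, a_2) = 1/3

Solving yields:
  a_1 = 26/35
  a_2 = 3/5

Starting state is 2, so the absorption probability is a_2 = 3/5.

Answer: 3/5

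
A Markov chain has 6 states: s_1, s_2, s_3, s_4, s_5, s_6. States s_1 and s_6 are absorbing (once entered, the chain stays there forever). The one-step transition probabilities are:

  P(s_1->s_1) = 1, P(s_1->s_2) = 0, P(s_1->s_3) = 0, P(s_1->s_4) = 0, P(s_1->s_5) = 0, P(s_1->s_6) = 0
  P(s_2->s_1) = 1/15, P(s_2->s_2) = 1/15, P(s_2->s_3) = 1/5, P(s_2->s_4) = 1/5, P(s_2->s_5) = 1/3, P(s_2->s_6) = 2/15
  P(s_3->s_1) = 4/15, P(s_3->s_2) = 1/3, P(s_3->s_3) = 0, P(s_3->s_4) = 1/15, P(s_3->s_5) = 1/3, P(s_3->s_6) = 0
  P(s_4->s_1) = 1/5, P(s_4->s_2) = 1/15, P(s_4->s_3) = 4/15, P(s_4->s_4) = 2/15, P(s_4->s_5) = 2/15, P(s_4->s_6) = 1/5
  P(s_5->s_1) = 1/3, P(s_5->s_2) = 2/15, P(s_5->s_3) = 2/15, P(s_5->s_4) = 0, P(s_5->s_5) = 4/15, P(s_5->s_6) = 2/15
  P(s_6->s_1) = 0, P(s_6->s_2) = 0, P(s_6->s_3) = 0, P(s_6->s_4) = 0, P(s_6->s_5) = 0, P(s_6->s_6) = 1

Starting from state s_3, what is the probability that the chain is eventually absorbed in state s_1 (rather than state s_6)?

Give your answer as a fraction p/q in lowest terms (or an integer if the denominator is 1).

Let a_i = P(absorbed in s_1 | start in state i).
Boundary conditions: a_s_1 = 1, a_s_6 = 0.
For each transient state i, a_i = sum_j P(i->j) * a_j:
  a_s_2 = 1/15*a_s_1 + 1/15*a_s_2 + 1/5*a_s_3 + 1/5*a_s_4 + 1/3*a_s_5 + 2/15*a_s_6
  a_s_3 = 4/15*a_s_1 + 1/3*a_s_2 + 0*a_s_3 + 1/15*a_s_4 + 1/3*a_s_5 + 0*a_s_6
  a_s_4 = 1/5*a_s_1 + 1/15*a_s_2 + 4/15*a_s_3 + 2/15*a_s_4 + 2/15*a_s_5 + 1/5*a_s_6
  a_s_5 = 1/3*a_s_1 + 2/15*a_s_2 + 2/15*a_s_3 + 0*a_s_4 + 4/15*a_s_5 + 2/15*a_s_6

Substituting a_s_1 = 1 and a_s_6 = 0, rearrange to (I - Q) a = r where r[i] = P(i -> s_1):
  [14/15, -1/5, -1/5, -1/3] . (a_s_2, a_s_3, a_s_4, a_s_5) = 1/15
  [-1/3, 1, -1/15, -1/3] . (a_s_2, a_s_3, a_s_4, a_s_5) = 4/15
  [-1/15, -4/15, 13/15, -2/15] . (a_s_2, a_s_3, a_s_4, a_s_5) = 1/5
  [-2/15, -2/15, 0, 11/15] . (a_s_2, a_s_3, a_s_4, a_s_5) = 1/3

Solving yields:
  a_s_2 = 12833/20903
  a_s_3 = 15600/20903
  a_s_4 = 12868/20903
  a_s_5 = 14671/20903

Starting state is s_3, so the absorption probability is a_s_3 = 15600/20903.

Answer: 15600/20903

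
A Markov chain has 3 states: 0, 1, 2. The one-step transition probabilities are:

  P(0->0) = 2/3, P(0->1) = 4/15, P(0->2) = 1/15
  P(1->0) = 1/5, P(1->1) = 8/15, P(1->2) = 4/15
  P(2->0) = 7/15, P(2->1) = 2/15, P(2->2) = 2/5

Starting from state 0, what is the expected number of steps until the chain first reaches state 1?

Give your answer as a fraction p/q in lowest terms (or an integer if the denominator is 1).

Answer: 75/19

Derivation:
Let h_i = expected steps to first reach 1 from state i.
Boundary: h_1 = 0.
First-step equations for the other states:
  h_0 = 1 + 2/3*h_0 + 4/15*h_1 + 1/15*h_2
  h_2 = 1 + 7/15*h_0 + 2/15*h_1 + 2/5*h_2

Substituting h_1 = 0 and rearranging gives the linear system (I - Q) h = 1:
  [1/3, -1/15] . (h_0, h_2) = 1
  [-7/15, 3/5] . (h_0, h_2) = 1

Solving yields:
  h_0 = 75/19
  h_2 = 90/19

Starting state is 0, so the expected hitting time is h_0 = 75/19.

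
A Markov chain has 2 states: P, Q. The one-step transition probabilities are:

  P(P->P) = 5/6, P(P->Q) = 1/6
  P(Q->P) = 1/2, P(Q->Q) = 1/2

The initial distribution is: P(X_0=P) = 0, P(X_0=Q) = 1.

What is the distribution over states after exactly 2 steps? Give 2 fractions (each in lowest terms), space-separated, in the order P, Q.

Answer: 2/3 1/3

Derivation:
Propagating the distribution step by step (d_{t+1} = d_t * P):
d_0 = (P=0, Q=1)
  d_1[P] = 0*5/6 + 1*1/2 = 1/2
  d_1[Q] = 0*1/6 + 1*1/2 = 1/2
d_1 = (P=1/2, Q=1/2)
  d_2[P] = 1/2*5/6 + 1/2*1/2 = 2/3
  d_2[Q] = 1/2*1/6 + 1/2*1/2 = 1/3
d_2 = (P=2/3, Q=1/3)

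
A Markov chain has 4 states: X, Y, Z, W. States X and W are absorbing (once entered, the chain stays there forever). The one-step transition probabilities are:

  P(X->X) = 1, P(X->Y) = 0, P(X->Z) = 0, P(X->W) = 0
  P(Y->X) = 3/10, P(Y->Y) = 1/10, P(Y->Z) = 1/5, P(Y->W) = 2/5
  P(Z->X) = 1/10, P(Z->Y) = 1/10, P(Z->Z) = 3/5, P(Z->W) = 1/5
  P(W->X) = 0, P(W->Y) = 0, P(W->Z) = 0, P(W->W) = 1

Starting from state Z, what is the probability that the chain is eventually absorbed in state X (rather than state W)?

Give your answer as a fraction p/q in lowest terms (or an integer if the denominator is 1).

Answer: 6/17

Derivation:
Let a_i = P(absorbed in X | start in state i).
Boundary conditions: a_X = 1, a_W = 0.
For each transient state i, a_i = sum_j P(i->j) * a_j:
  a_Y = 3/10*a_X + 1/10*a_Y + 1/5*a_Z + 2/5*a_W
  a_Z = 1/10*a_X + 1/10*a_Y + 3/5*a_Z + 1/5*a_W

Substituting a_X = 1 and a_W = 0, rearrange to (I - Q) a = r where r[i] = P(i -> X):
  [9/10, -1/5] . (a_Y, a_Z) = 3/10
  [-1/10, 2/5] . (a_Y, a_Z) = 1/10

Solving yields:
  a_Y = 7/17
  a_Z = 6/17

Starting state is Z, so the absorption probability is a_Z = 6/17.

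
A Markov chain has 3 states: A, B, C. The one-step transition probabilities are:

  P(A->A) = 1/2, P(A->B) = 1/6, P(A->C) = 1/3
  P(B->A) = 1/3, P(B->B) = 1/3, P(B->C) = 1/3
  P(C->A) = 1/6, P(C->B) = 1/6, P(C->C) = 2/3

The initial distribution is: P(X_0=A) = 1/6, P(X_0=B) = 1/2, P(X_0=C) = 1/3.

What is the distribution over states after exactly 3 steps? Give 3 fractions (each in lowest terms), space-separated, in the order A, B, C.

Answer: 395/1296 29/144 40/81

Derivation:
Propagating the distribution step by step (d_{t+1} = d_t * P):
d_0 = (A=1/6, B=1/2, C=1/3)
  d_1[A] = 1/6*1/2 + 1/2*1/3 + 1/3*1/6 = 11/36
  d_1[B] = 1/6*1/6 + 1/2*1/3 + 1/3*1/6 = 1/4
  d_1[C] = 1/6*1/3 + 1/2*1/3 + 1/3*2/3 = 4/9
d_1 = (A=11/36, B=1/4, C=4/9)
  d_2[A] = 11/36*1/2 + 1/4*1/3 + 4/9*1/6 = 67/216
  d_2[B] = 11/36*1/6 + 1/4*1/3 + 4/9*1/6 = 5/24
  d_2[C] = 11/36*1/3 + 1/4*1/3 + 4/9*2/3 = 13/27
d_2 = (A=67/216, B=5/24, C=13/27)
  d_3[A] = 67/216*1/2 + 5/24*1/3 + 13/27*1/6 = 395/1296
  d_3[B] = 67/216*1/6 + 5/24*1/3 + 13/27*1/6 = 29/144
  d_3[C] = 67/216*1/3 + 5/24*1/3 + 13/27*2/3 = 40/81
d_3 = (A=395/1296, B=29/144, C=40/81)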